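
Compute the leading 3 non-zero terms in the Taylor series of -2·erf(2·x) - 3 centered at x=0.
32·x^3/(3·√(π)) - 8·x/√(π) - 3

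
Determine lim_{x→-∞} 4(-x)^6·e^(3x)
This is a 0·∞ indeterminate form at x → -∞.
Rewrite the product as 4(-x)^6 / e^(-3x) (an ∞/∞ form) and apply L'Hôpital, or use the standard hierarchy e^(3|x|) ≫ |(-x)^6| as x → -∞.
The indeterminate product → 0, so the limit = 0.

Final answer: 0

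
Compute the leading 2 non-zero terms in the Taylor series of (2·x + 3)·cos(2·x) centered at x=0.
2·x + 3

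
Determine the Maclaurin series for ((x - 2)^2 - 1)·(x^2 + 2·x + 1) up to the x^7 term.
x^4 - 2·x^3 - 4·x^2 + 2·x + 3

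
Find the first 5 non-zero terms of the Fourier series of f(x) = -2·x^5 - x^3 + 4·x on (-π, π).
(-460 - 4·π^4 + 78·π^2)·sin(x) + (-9·π^2 + 19/2 + 2·π^4)·sin(2·x) + (-4·π^4/3 + 92/81 + 62·π^2/27)·sin(3·x) + (-3·π^2/4 - 55/32 + π^4)·sin(4·x) + (-4·π^4/5 + 964/625 + 6·π^2/25)·sin(5·x)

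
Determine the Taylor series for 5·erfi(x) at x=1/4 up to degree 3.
5·erfi(1/4) + 10·e^(1/16)·(x - 1/4)/√(π) + 5·e^(1/16)·(x - 1/4)^2/(2·√(π)) + 15·e^(1/16)·(x - 1/4)^3/(4·√(π))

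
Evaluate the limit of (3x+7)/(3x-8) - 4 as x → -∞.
Evaluate the dominant behaviour as x → -∞; each term tends to a finite value or vanishes.
Limit = -3.

Final answer: -3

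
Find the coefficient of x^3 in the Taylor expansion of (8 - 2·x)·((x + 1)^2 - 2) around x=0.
Expand to order 3: (8 - 2·x)·((x + 1)^2 - 2) = -2·x^3 + 4·x^2 + 18·x - 8 + O(x^4).
The coefficient of x^3 is -2.

Final answer: -2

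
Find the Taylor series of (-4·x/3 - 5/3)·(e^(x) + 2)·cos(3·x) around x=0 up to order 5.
-269·x^5/18 - 89·x^4/12 + 221·x^3/9 + 61·x^2/3 - 17·x/3 - 5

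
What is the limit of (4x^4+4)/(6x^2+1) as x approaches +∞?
This is an ∞/∞ indeterminate form as x → +∞.
Divide numerator and denominator by x^4 and let the lower-order terms vanish; the numerator's degree 4 exceeds the denominator's degree 2, so the quotient diverges.
Limit = ∞.

Final answer: ∞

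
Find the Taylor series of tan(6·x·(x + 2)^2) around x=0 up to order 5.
5394816·x^5/5 + 13824·x^4 + 4614·x^3 + 24·x^2 + 24·x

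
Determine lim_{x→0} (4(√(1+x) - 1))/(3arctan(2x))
Both numerator and denominator → 0 as x → 0; this is a 0/0 indeterminate form.
Expand each to leading order near x = 0: numerator ~ 2·x, denominator ~ 6·x.
The limit of the ratio is 1/3.

Final answer: 1/3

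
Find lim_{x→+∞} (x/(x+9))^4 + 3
As x → +∞: x/(x+9) = 1/(1 + 9/x) → 1, and the 4th power of a limit-1 base also → 1; with the additive constant, 1 + 3 = 4.
Limit = 4.

Final answer: 4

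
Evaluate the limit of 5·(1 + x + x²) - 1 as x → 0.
Direct substitution at x = 0 gives 4.

Final answer: 4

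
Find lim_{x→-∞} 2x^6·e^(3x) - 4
The product is a 0·∞ indeterminate form at x → -∞.
Rewrite the product as 2x^6 / e^(-3x) (an ∞/∞ form) and apply L'Hôpital, or use the standard hierarchy e^(3|x|) ≫ |x^6| as x → -∞.
The indeterminate product → 0, so the limit = -4.

Final answer: -4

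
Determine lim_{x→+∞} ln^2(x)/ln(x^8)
This is an ∞/∞ indeterminate form as x → +∞.
Write ln(x^8) = 8·ln(x), reducing the quotient to ln(x)/8 → ∞.
Limit = ∞.

Final answer: ∞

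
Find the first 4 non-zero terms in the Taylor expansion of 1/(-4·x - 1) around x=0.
64·x^3 - 16·x^2 + 4·x - 1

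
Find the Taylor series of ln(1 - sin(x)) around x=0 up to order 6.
-x^6/45 - x^5/24 - x^4/12 - x^3/6 - x^2/2 - x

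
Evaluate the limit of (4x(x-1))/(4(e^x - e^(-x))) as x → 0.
Both numerator and denominator → 0 as x → 0; this is a 0/0 indeterminate form.
Expand each to leading order near x = 0: numerator ~ -4·x, denominator ~ 8·x.
The limit of the ratio is -1/2.

Final answer: -1/2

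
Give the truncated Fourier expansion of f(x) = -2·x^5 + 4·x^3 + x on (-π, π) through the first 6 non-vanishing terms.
(-526 - 4·π^4 + 88·π^2)·sin(x) + (-14·π^2 + 20 + 2·π^4)·sin(2·x) + (-4·π^4/3 - 250/81 + 152·π^2/27)·sin(3·x) + (-13·π^2/4 + 23/32 + π^4)·sin(4·x) + (-4·π^4/5 - 86/625 + 56·π^2/25)·sin(5·x) + (-46·π^2/27 - 4/81 + 2·π^4/3)·sin(6·x)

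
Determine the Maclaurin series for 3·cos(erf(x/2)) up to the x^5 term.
x^4·(1/(8·π^2) + 1/(4·π)) - 3·x^2/(2·π) + 3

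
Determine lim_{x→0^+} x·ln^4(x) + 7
The product is a 0·∞ indeterminate form at x → 0⁺.
Rewrite the product as ln^4(x) / x^(-1) and apply L'Hôpital, or use the standard hierarchy x^(-1) ≫ |ln x|^4 as x → 0⁺.
The indeterminate product → 0, so the limit = 7.

Final answer: 7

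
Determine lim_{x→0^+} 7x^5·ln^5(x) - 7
The product is a 0·∞ indeterminate form at x → 0⁺.
Rewrite the product as 7·ln^5(x) / x^(-5) and apply L'Hôpital, or use the standard hierarchy x^(-5) ≫ |ln x|^5 as x → 0⁺.
The indeterminate product → 0, so the limit = -7.

Final answer: -7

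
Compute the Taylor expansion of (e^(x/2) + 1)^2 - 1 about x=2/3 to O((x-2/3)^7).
e^(2/3) + 2·e^(1/3) + (e^(1/3) + e^(2/3))·(x - 2/3) + (e^(1/3) + 5·e^(2/3) + 2·e^(5/3) + 9·e + 7·e^(4/3))·(x - 2/3)^2/(4 + 4·e + 12·e^(1/3) + 12·e^(2/3)) + (e^(1/3) + 7·e^(2/3) + 4·e^(5/3) + 15·e + 13·e^(4/3))·(x - 2/3)^3/(24 + 24·e + 72·e^(1/3) + 72·e^(2/3)) + (e^(1/3) + 11·e^(2/3) + 8·e^(5/3) + 27·e + 25·e^(4/3))·(x - 2/3)^4/(192 + 192·e + 576·e^(1/3) + 576·e^(2/3)) + (e^(1/3) + 19·e^(2/3) + 16·e^(5/3) + 51·e + 49·e^(4/3))·(x - 2/3)^5/(1920 + 1920·e + 5760·e^(1/3) + 5760·e^(2/3)) + (e^(1/3) + 35·e^(2/3) + 32·e^(5/3) + 99·e + 97·e^(4/3))·(x - 2/3)^6/(23040 + 23040·e + 69120·e^(1/3) + 69120·e^(2/3))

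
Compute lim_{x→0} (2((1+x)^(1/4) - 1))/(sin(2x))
Both numerator and denominator → 0 as x → 0; this is a 0/0 indeterminate form.
Expand each to leading order near x = 0: numerator ~ x/2, denominator ~ 2·x.
The limit of the ratio is 1/4.

Final answer: 1/4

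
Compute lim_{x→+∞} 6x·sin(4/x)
As x → +∞: let u = 4/x → 0⁺; then 6·x·sin(4/x) = 6·4·sin(u)/u → 6·4·1 = 24.
Limit = 24.

Final answer: 24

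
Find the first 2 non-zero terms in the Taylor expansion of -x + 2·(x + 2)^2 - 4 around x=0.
7·x + 4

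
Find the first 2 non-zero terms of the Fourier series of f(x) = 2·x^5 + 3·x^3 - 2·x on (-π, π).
(-74·π^2 + 4·π^4 + 440)·sin(x) + (-2·π^4 - 17/2 + 7·π^2)·sin(2·x)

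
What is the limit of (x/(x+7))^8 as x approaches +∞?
As x → +∞: x/(x+7) = 1/(1 + 7/x) → 1, and the 8th power of a limit-1 base also → 1.
Limit = 1.

Final answer: 1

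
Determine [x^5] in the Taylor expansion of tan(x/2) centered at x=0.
Expand to order 5: tan(x/2) = x^5/240 + x^3/24 + x/2 + O(x^6).
The coefficient of x^5 is 1/240.

Final answer: 1/240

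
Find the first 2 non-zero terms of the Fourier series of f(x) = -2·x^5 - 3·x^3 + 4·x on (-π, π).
(-436 - 4·π^4 + 74·π^2)·sin(x) + (-7·π^2 + 13/2 + 2·π^4)·sin(2·x)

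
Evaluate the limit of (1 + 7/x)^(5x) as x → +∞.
As x → +∞: write (1 + 7/x)^(5x) = ((1 + 7/x)^x)^5 → (e^7)^5 = e^35.
Limit = e^(35).

Final answer: e^(35)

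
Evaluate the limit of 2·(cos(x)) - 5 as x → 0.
Direct substitution at x = 0 gives -3.

Final answer: -3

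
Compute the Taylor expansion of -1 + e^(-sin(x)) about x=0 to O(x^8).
-x^7/90 - x^6/240 + x^5/15 - x^4/8 + x^2/2 - x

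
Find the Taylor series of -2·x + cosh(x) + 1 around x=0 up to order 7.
x^6/720 + x^4/24 + x^2/2 - 2·x + 2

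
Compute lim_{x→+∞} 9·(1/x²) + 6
Evaluate the dominant behaviour as x → +∞; each term tends to a finite value or vanishes.
Limit = 6.

Final answer: 6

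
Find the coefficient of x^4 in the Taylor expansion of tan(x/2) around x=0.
Expand to order 4: tan(x/2) = x^3/24 + x/2 + O(x^5).
The coefficient of x^4 is 0.

Final answer: 0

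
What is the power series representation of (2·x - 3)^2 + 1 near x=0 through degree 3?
4·x^2 - 12·x + 10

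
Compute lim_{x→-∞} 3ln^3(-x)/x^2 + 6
The quotient is an ∞/∞ indeterminate form as x → -∞.
Compare growth rates of the dominant terms (exponentials ≫ polynomials ≫ logarithms), or apply L'Hôpital's rule; the quotient → 0.
Adding the constant: 0 + 6 = 6. Limit = 6.

Final answer: 6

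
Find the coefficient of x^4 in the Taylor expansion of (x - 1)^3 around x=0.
Expand to order 4: (x - 1)^3 = x^3 - 3·x^2 + 3·x - 1 + O(x^5).
The coefficient of x^4 is 0.

Final answer: 0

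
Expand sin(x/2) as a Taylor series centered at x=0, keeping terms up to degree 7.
-x^7/645120 + x^5/3840 - x^3/48 + x/2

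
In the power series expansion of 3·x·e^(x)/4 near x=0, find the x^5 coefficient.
Expand to order 5: 3·x·e^(x)/4 = x^5/32 + x^4/8 + 3·x^3/8 + 3·x^2/4 + 3·x/4 + O(x^6).
The coefficient of x^5 is 1/32.

Final answer: 1/32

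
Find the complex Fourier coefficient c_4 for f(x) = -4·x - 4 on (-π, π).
Compute the real Fourier coefficients first: a_4 = 0, b_4 = 2.
Then c_4 = (a_4 − i·b_4)/2 = -i.

Final answer: -i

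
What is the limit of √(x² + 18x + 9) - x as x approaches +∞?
This is an ∞ − ∞ indeterminate form.
Multiply and divide by the conjugate √(x²+18x + 9) + x; the x² terms cancel, leaving (18x + 9)/(√(x²+18x + 9)+x) → 18/2 = 9.
Limit = 9.

Final answer: 9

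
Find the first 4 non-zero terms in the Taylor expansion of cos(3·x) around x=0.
-81·x^6/80 + 27·x^4/8 - 9·x^2/2 + 1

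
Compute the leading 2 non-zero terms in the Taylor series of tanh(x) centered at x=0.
-x^3/3 + x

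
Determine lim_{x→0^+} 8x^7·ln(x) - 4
The product is a 0·∞ indeterminate form at x → 0⁺.
Rewrite the product as 8·ln(x) / x^(-7) and apply L'Hôpital, or use the standard hierarchy x^(-7) ≫ |ln x| as x → 0⁺.
The indeterminate product → 0, so the limit = -4.

Final answer: -4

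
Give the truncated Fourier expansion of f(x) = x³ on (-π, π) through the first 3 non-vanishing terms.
(-12 + 2·π^2)·sin(x) + (3/2 - π^2)·sin(2·x) + (-4/9 + 2·π^2/3)·sin(3·x)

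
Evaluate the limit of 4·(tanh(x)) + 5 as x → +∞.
Evaluate the dominant behaviour as x → +∞; each term tends to a finite value or vanishes.
Limit = 9.

Final answer: 9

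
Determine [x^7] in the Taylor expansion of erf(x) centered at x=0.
Expand to order 7: erf(x) = -x^7/(21·√(π)) + x^5/(5·√(π)) - 2·x^3/(3·√(π)) + 2·x/√(π) + O(x^8).
The coefficient of x^7 is -1/(21·√(π)).

Final answer: -1/(21·√(π))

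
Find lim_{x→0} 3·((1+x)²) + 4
Direct substitution at x = 0 gives 7.

Final answer: 7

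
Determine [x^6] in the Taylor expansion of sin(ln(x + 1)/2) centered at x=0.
Expand to order 6: sin(ln(x + 1)/2) = -23·x^6/512 + 49·x^5/768 - 3·x^4/32 + 7·x^3/48 - x^2/4 + x/2 + O(x^7).
The coefficient of x^6 is -23/512.

Final answer: -23/512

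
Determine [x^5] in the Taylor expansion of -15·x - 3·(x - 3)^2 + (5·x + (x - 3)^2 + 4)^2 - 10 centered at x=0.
Expand to order 5: -15·x - 3·(x - 3)^2 + (5·x + (x - 3)^2 + 4)^2 - 10 = x^4 - 2·x^3 + 24·x^2 - 23·x + 132 + O(x^6).
The coefficient of x^5 is 0.

Final answer: 0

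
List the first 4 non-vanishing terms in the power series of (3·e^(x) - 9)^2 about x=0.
3·x^3 - 9·x^2 - 36·x + 36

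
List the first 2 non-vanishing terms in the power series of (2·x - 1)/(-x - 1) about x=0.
1 - 3·x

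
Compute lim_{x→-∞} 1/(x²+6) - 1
Evaluate the dominant behaviour as x → -∞; each term tends to a finite value or vanishes.
Limit = -1.

Final answer: -1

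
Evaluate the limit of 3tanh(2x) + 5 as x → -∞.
Evaluate the dominant behaviour as x → -∞; each term tends to a finite value or vanishes.
Limit = 2.

Final answer: 2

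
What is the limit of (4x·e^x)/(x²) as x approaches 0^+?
Both numerator and denominator → 0 as x → 0^+; this is a 0/0 indeterminate form.
Expand each to leading order near x = 0: numerator ~ 4·x, denominator ~ x^2.
The limit of the ratio is ∞.

Final answer: ∞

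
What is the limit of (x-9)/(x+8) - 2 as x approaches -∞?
Evaluate the dominant behaviour as x → -∞; each term tends to a finite value or vanishes.
Limit = -1.

Final answer: -1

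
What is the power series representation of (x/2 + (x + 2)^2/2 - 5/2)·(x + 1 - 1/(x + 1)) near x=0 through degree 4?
5·x^4/2 - 2·x^3 + 11·x^2/2 - x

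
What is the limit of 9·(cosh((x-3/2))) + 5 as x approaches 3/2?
Direct substitution at x = 3/2 gives 14.

Final answer: 14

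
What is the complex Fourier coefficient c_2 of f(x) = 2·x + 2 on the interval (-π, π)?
Compute the real Fourier coefficients first: a_2 = 0, b_2 = -2.
Then c_2 = (a_2 − i·b_2)/2 = i.

Final answer: i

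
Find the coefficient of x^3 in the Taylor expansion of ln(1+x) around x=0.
Expand to order 3: ln(1+x) = x^3/3 - x^2/2 + x + O(x^4).
The coefficient of x^3 is 1/3.

Final answer: 1/3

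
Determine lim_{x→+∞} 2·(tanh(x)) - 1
Evaluate the dominant behaviour as x → +∞; each term tends to a finite value or vanishes.
Limit = 1.

Final answer: 1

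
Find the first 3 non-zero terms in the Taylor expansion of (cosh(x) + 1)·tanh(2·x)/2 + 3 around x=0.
-13·x^3/6 + 2·x + 3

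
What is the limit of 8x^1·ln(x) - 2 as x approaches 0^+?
The product is a 0·∞ indeterminate form at x → 0⁺.
Rewrite the product as 8·ln(x) / x^(-1) and apply L'Hôpital, or use the standard hierarchy x^(-1) ≫ |ln x| as x → 0⁺.
The indeterminate product → 0, so the limit = -2.

Final answer: -2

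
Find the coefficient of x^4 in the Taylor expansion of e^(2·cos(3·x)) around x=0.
Expand to order 4: e^(2·cos(3·x)) = 189·x^4·e^(2)/4 - 9·x^2·e^(2) + e^(2) + O(x^5).
The coefficient of x^4 is 189·e^(2)/4.

Final answer: 189·e^(2)/4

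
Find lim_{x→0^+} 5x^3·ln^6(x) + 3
The product is a 0·∞ indeterminate form at x → 0⁺.
Rewrite the product as 5·ln^6(x) / x^(-3) and apply L'Hôpital, or use the standard hierarchy x^(-3) ≫ |ln x|^6 as x → 0⁺.
The indeterminate product → 0, so the limit = 3.

Final answer: 3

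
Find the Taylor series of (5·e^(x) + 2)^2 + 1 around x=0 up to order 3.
110·x^3/3 + 60·x^2 + 70·x + 50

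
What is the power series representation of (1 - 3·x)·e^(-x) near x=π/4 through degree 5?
(4 - 3·π)·e^(-π/4)/4 + (-16 + 3·π)·e^(-π/4)·(x - π/4)/4 + (28 - 3·π)·e^(-π/4)·(x - π/4)^2/8 + (-40 + 3·π)·e^(-π/4)·(x - π/4)^3/24 + (52 - 3·π)·e^(-π/4)·(x - π/4)^4/96 + (-64 + 3·π)·e^(-π/4)·(x - π/4)^5/480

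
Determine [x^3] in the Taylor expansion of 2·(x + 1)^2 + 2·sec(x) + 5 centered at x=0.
Expand to order 3: 2·(x + 1)^2 + 2·sec(x) + 5 = 3·x^2 + 4·x + 9 + O(x^4).
The coefficient of x^3 is 0.

Final answer: 0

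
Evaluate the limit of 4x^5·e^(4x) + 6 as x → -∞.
The product is a 0·∞ indeterminate form at x → -∞.
Rewrite the product as 4x^5 / e^(-4x) (an ∞/∞ form) and apply L'Hôpital, or use the standard hierarchy e^(4|x|) ≫ |x^5| as x → -∞.
The indeterminate product → 0, so the limit = 6.

Final answer: 6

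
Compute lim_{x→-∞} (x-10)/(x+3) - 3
Evaluate the dominant behaviour as x → -∞; each term tends to a finite value or vanishes.
Limit = -2.

Final answer: -2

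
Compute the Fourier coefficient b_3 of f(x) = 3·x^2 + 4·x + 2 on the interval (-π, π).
b_3 = (1/π) ∫_{-π}^{π} f(x)·sin(3x) dx.
Evaluate the integral (use parity and integration by parts as needed): b_3 = 8/3.

Final answer: 8/3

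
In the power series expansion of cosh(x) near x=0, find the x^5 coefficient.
Expand to order 5: cosh(x) = x^4/24 + x^2/2 + 1 + O(x^6).
The coefficient of x^5 is 0.

Final answer: 0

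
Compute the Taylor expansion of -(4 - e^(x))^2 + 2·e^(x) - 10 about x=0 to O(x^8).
-59·x^7/2520 - 3·x^6/40 - 11·x^5/60 - x^4/4 + x^3/3 + 3·x^2 + 8·x - 17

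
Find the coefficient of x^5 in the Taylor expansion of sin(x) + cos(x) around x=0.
Expand to order 5: sin(x) + cos(x) = x^5/120 + x^4/24 - x^3/6 - x^2/2 + x + 1 + O(x^6).
The coefficient of x^5 is 1/120.

Final answer: 1/120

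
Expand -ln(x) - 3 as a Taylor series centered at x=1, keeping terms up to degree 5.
-3 - (x - 1) + (x - 1)^2/2 - (x - 1)^3/3 + (x - 1)^4/4 - (x - 1)^5/5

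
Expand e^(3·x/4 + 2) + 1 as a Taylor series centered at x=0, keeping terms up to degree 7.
243·x^7·e^(2)/9175040 + 81·x^6·e^(2)/327680 + 81·x^5·e^(2)/40960 + 27·x^4·e^(2)/2048 + 9·x^3·e^(2)/128 + 9·x^2·e^(2)/32 + 3·x·e^(2)/4 + 1 + e^(2)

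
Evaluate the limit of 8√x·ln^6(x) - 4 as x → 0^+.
The product is a 0·∞ indeterminate form at x → 0⁺.
Rewrite the product as 8·ln^6(x) / x^(-1/2) and apply L'Hôpital, or use the standard hierarchy x^(-1/2) ≫ |ln x|^6 as x → 0⁺.
The indeterminate product → 0, so the limit = -4.

Final answer: -4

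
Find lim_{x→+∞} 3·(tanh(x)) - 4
Evaluate the dominant behaviour as x → +∞; each term tends to a finite value or vanishes.
Limit = -1.

Final answer: -1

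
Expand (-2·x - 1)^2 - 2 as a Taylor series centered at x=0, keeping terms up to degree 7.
4·x^2 + 4·x - 1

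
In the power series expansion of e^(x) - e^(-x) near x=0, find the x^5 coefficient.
Expand to order 5: e^(x) - e^(-x) = x^5/60 + x^3/3 + 2·x + O(x^6).
The coefficient of x^5 is 1/60.

Final answer: 1/60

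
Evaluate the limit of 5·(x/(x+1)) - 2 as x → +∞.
Evaluate the dominant behaviour as x → +∞; each term tends to a finite value or vanishes.
Limit = 3.

Final answer: 3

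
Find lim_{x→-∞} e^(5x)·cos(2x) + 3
Evaluate the dominant behaviour as x → -∞; each term tends to a finite value or vanishes.
Limit = 3.

Final answer: 3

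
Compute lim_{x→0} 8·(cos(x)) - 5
Direct substitution at x = 0 gives 3.

Final answer: 3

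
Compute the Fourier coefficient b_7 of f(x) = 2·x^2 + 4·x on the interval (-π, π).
b_7 = (1/π) ∫_{-π}^{π} f(x)·sin(7x) dx.
Evaluate the integral (use parity and integration by parts as needed): b_7 = 8/7.

Final answer: 8/7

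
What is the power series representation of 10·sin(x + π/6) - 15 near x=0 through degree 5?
√(3)·x^5/24 + 5·x^4/24 - 5·√(3)·x^3/6 - 5·x^2/2 + 5·√(3)·x - 10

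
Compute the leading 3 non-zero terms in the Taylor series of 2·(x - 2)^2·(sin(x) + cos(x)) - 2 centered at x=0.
14·x^3/3 - 10·x^2 + 6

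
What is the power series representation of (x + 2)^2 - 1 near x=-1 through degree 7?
2·(x + 1) + (x + 1)^2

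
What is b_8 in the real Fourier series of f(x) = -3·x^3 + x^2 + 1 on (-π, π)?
b_8 = (1/π) ∫_{-π}^{π} f(x)·sin(8x) dx.
Evaluate the integral (use parity and integration by parts as needed): b_8 = -9/128 + 3·π^2/4.

Final answer: -9/128 + 3·π^2/4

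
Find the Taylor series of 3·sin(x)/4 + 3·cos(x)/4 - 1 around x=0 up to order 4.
x^4/32 - x^3/8 - 3·x^2/8 + 3·x/4 - 1/4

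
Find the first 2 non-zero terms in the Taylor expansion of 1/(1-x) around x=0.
x + 1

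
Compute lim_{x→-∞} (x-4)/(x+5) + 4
Evaluate the dominant behaviour as x → -∞; each term tends to a finite value or vanishes.
Limit = 5.

Final answer: 5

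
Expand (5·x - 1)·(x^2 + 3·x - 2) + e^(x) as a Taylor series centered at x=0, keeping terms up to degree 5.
x^5/120 + x^4/24 + 31·x^3/6 + 29·x^2/2 - 12·x + 3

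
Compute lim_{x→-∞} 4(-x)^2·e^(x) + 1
The product is a 0·∞ indeterminate form at x → -∞.
Rewrite the product as 4(-x)^2 / e^(-x) (an ∞/∞ form) and apply L'Hôpital, or use the standard hierarchy e^(|x|) ≫ |(-x)^2| as x → -∞.
The indeterminate product → 0, so the limit = 1.

Final answer: 1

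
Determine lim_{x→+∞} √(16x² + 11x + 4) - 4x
As x → +∞: multiply by the conjugate to get (11x+4)/(√(16x²+11x+4)+4x); the denominator ~ 8x, so the limit is 11/8.
Limit = 11/8.

Final answer: 11/8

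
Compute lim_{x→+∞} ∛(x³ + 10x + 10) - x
This is an ∞ − ∞ indeterminate form.
Multiply by (A² + AB + B²)/(A² + AB + B²) where A = ∛(x³+10x + 10), B = x to use A³ − B³ = (A−B)(A²+AB+B²); the x³ terms cancel, leaving (10x + 10)/(A²+AB+B²) with denominator ~ 3x², so the limit is 0.
Limit = 0.

Final answer: 0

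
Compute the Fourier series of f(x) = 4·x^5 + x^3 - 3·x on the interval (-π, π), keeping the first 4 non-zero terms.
(-158·π^2 + 8·π^4 + 942)·sin(x) + (-4·π^4 - 51/2 + 19·π^2)·sin(2·x) + (-142·π^2/27 + 122/81 + 8·π^4/3)·sin(3·x) + (-2·π^4 + 3/4 + 2·π^2)·sin(4·x)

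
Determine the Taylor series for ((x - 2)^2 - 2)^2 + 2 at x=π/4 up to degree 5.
-4·π - π^3/8 + π^4/256 + 6 + 5·π^2/4 + (-16 - 3·π^2/2 + π^3/16 + 10·π)·(x - π/4) + (-6·π + 3·π^2/8 + 20)·(x - π/4)^2 + (-8 + π)·(x - π/4)^3 + (x - π/4)^4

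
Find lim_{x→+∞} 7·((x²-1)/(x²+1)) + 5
Evaluate the dominant behaviour as x → +∞; each term tends to a finite value or vanishes.
Limit = 12.

Final answer: 12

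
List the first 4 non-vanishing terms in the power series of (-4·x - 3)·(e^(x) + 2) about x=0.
-5·x^3/2 - 11·x^2/2 - 15·x - 9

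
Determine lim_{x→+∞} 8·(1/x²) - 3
Evaluate the dominant behaviour as x → +∞; each term tends to a finite value or vanishes.
Limit = -3.

Final answer: -3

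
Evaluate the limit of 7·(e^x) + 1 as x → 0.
Direct substitution at x = 0 gives 8.

Final answer: 8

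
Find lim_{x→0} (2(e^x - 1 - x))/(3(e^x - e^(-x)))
Both numerator and denominator → 0 as x → 0; this is a 0/0 indeterminate form.
Expand each to leading order near x = 0: numerator ~ x^2, denominator ~ 6·x.
The limit of the ratio is 0.

Final answer: 0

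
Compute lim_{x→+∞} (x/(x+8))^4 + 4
As x → +∞: x/(x+8) = 1/(1 + 8/x) → 1, and the 4th power of a limit-1 base also → 1; with the additive constant, 1 + 4 = 5.
Limit = 5.

Final answer: 5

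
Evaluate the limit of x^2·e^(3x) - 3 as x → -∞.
The product is a 0·∞ indeterminate form at x → -∞.
Rewrite the product as x^2 / e^(-3x) (an ∞/∞ form) and apply L'Hôpital, or use the standard hierarchy e^(3|x|) ≫ |x^2| as x → -∞.
The indeterminate product → 0, so the limit = -3.

Final answer: -3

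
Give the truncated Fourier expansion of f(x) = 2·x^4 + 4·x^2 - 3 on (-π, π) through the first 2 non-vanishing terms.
(80 - 16·π^2)·cos(x) - 3 + 4·π^2/3 + 2·π^4/5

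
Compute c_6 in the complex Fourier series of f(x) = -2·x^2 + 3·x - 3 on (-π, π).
Compute the real Fourier coefficients first: a_6 = -2/9, b_6 = -1.
Then c_6 = (a_6 − i·b_6)/2 = -1/9 + i/2.

Final answer: -1/9 + i/2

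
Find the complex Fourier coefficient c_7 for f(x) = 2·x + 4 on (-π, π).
Compute the real Fourier coefficients first: a_7 = 0, b_7 = 4/7.
Then c_7 = (a_7 − i·b_7)/2 = -2·i/7.

Final answer: -2·i/7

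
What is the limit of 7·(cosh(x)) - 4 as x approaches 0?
Direct substitution at x = 0 gives 3.

Final answer: 3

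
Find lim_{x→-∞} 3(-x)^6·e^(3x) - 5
The product is a 0·∞ indeterminate form at x → -∞.
Rewrite the product as 3(-x)^6 / e^(-3x) (an ∞/∞ form) and apply L'Hôpital, or use the standard hierarchy e^(3|x|) ≫ |(-x)^6| as x → -∞.
The indeterminate product → 0, so the limit = -5.

Final answer: -5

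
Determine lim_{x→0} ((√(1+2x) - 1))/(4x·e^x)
Both numerator and denominator → 0 as x → 0; this is a 0/0 indeterminate form.
Expand each to leading order near x = 0: numerator ~ x, denominator ~ 4·x.
The limit of the ratio is 1/4.

Final answer: 1/4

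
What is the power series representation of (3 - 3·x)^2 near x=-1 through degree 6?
36 - 36·(x + 1) + 9·(x + 1)^2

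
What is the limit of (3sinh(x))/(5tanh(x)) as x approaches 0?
Both numerator and denominator → 0 as x → 0; this is a 0/0 indeterminate form.
Expand each to leading order near x = 0: numerator ~ 3·x, denominator ~ 5·x.
The limit of the ratio is 3/5.

Final answer: 3/5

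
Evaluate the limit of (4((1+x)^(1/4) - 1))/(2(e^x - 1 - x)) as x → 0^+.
Both numerator and denominator → 0 as x → 0^+; this is a 0/0 indeterminate form.
Expand each to leading order near x = 0: numerator ~ x, denominator ~ x^2.
The limit of the ratio is ∞.

Final answer: ∞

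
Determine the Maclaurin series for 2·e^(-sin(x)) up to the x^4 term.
-x^4/4 + x^2 - 2·x + 2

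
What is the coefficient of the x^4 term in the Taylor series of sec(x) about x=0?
Expand to order 4: sec(x) = 5·x^4/24 + x^2/2 + 1 + O(x^5).
The coefficient of x^4 is 5/24.

Final answer: 5/24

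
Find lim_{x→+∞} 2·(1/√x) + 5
Evaluate the dominant behaviour as x → +∞; each term tends to a finite value or vanishes.
Limit = 5.

Final answer: 5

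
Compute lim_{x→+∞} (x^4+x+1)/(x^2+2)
This is an ∞/∞ indeterminate form as x → +∞.
Divide numerator and denominator by x^4 and let the lower-order terms vanish; the numerator's degree 4 exceeds the denominator's degree 2, so the quotient diverges.
Limit = ∞.

Final answer: ∞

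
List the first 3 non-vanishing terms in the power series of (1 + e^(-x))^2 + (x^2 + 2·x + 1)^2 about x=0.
7·x^3/3 + 9·x^2 + 5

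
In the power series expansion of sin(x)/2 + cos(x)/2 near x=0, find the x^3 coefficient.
Expand to order 3: sin(x)/2 + cos(x)/2 = -x^3/12 - x^2/4 + x/2 + 1/2 + O(x^4).
The coefficient of x^3 is -1/12.

Final answer: -1/12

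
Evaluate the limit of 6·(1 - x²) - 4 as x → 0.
Direct substitution at x = 0 gives 2.

Final answer: 2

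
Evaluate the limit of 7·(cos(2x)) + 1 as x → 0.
Direct substitution at x = 0 gives 8.

Final answer: 8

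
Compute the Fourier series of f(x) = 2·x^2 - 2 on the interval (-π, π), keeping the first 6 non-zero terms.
-8·cos(x) + 2·cos(2·x) - 8·cos(3·x)/9 + cos(4·x)/2 - 8·cos(5·x)/25 - 2 + 2·π^2/3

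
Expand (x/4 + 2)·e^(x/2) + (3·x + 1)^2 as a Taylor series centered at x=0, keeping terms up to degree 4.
x^4/96 + 7·x^3/96 + 75·x^2/8 + 29·x/4 + 3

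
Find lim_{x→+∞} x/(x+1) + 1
Evaluate the dominant behaviour as x → +∞; each term tends to a finite value or vanishes.
Limit = 2.

Final answer: 2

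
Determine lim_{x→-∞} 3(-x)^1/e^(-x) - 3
The quotient is an ∞/∞ indeterminate form as x → -∞.
Compare growth rates of the dominant terms (exponentials ≫ polynomials ≫ logarithms), or apply L'Hôpital's rule; the quotient → 0.
Adding the constant: 0 - 3 = -3. Limit = -3.

Final answer: -3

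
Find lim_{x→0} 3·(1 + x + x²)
Direct substitution at x = 0 gives 3.

Final answer: 3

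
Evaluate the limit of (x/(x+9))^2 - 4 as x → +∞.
As x → +∞: x/(x+9) = 1/(1 + 9/x) → 1, and the 2nd power of a limit-1 base also → 1; with the additive constant, 1 - 4 = -3.
Limit = -3.

Final answer: -3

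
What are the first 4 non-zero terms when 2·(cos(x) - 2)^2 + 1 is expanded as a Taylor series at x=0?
-7·x^6/90 + x^4/3 + 2·x^2 + 3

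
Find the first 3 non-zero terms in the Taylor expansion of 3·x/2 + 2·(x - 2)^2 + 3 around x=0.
2·x^2 - 13·x/2 + 11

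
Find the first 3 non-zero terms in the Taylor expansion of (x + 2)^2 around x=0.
x^2 + 4·x + 4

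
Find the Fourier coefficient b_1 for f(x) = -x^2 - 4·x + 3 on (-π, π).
b_1 = (1/π) ∫_{-π}^{π} f(x)·sin(1x) dx.
Evaluate the integral (use parity and integration by parts as needed): b_1 = -8.

Final answer: -8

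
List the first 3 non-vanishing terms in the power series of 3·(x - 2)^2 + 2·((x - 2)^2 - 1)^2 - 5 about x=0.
47·x^2 - 60·x + 25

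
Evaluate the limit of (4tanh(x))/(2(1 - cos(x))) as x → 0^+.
Both numerator and denominator → 0 as x → 0^+; this is a 0/0 indeterminate form.
Expand each to leading order near x = 0: numerator ~ 4·x, denominator ~ x^2.
The limit of the ratio is ∞.

Final answer: ∞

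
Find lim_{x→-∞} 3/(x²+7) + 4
Evaluate the dominant behaviour as x → -∞; each term tends to a finite value or vanishes.
Limit = 4.

Final answer: 4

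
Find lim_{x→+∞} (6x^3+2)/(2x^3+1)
This is an ∞/∞ indeterminate form as x → +∞.
Divide numerator and denominator by x^3 and let the lower-order terms vanish; the leading terms give 6/2 = 3.
Limit = 3.

Final answer: 3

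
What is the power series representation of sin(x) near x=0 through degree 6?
x^5/120 - x^3/6 + x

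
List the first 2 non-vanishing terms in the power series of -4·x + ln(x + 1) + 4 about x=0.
4 - 3·x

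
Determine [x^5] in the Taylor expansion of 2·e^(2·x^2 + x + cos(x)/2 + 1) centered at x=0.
Expand to order 5: 2·e^(2·x^2 + x + cos(x)/2 + 1) = 889·x^5·e^(3/2)/240 + 79·x^4·e^(3/2)/16 + 23·x^3·e^(3/2)/6 + 9·x^2·e^(3/2)/2 + 2·x·e^(3/2) + 2·e^(3/2) + O(x^6).
The coefficient of x^5 is 889·e^(3/2)/240.

Final answer: 889·e^(3/2)/240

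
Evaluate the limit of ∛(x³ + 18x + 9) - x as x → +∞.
This is an ∞ − ∞ indeterminate form.
Multiply by (A² + AB + B²)/(A² + AB + B²) where A = ∛(x³+18x + 9), B = x to use A³ − B³ = (A−B)(A²+AB+B²); the x³ terms cancel, leaving (18x + 9)/(A²+AB+B²) with denominator ~ 3x², so the limit is 0.
Limit = 0.

Final answer: 0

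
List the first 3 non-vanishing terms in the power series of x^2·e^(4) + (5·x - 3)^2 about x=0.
x^2·(25 + e^(4)) - 30·x + 9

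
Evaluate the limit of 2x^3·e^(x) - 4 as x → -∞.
The product is a 0·∞ indeterminate form at x → -∞.
Rewrite the product as 2x^3 / e^(-x) (an ∞/∞ form) and apply L'Hôpital, or use the standard hierarchy e^(|x|) ≫ |x^3| as x → -∞.
The indeterminate product → 0, so the limit = -4.

Final answer: -4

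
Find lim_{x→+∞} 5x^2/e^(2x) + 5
The quotient is an ∞/∞ indeterminate form as x → +∞.
The exponential denominator e^(2x) dominates the polynomial numerator (e^x ≫ x^2 as x → ∞), so the quotient → 0.
Adding the constant: 0 + 5 = 5. Limit = 5.

Final answer: 5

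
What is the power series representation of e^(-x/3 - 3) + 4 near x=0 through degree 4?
x^4·e^(-3)/1944 - x^3·e^(-3)/162 + x^2·e^(-3)/18 - x·e^(-3)/3 + e^(-3) + 4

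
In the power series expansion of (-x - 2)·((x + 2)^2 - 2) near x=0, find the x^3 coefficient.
Expand to order 3: (-x - 2)·((x + 2)^2 - 2) = -x^3 - 6·x^2 - 10·x - 4 + O(x^4).
The coefficient of x^3 is -1.

Final answer: -1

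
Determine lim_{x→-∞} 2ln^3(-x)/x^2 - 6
The quotient is an ∞/∞ indeterminate form as x → -∞.
Compare growth rates of the dominant terms (exponentials ≫ polynomials ≫ logarithms), or apply L'Hôpital's rule; the quotient → 0.
Adding the constant: 0 - 6 = -6. Limit = -6.

Final answer: -6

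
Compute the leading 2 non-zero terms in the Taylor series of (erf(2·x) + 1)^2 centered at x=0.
8·x/√(π) + 1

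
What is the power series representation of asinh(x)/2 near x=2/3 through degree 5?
asinh(2/3)/2 + 3·√(13)·(x - 2/3)/26 - 9·√(13)·(x - 2/3)^2/338 - 9·√(13)·(x - 2/3)^3/8788 + 1539·√(13)·(x - 2/3)^4/228488 - 119799·√(13)·(x - 2/3)^5/29703440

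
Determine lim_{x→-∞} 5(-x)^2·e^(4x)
This is a 0·∞ indeterminate form at x → -∞.
Rewrite the product as 5(-x)^2 / e^(-4x) (an ∞/∞ form) and apply L'Hôpital, or use the standard hierarchy e^(4|x|) ≫ |(-x)^2| as x → -∞.
The indeterminate product → 0, so the limit = 0.

Final answer: 0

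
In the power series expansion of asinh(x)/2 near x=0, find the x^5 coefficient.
Expand to order 5: asinh(x)/2 = 3·x^5/80 - x^3/12 + x/2 + O(x^6).
The coefficient of x^5 is 3/80.

Final answer: 3/80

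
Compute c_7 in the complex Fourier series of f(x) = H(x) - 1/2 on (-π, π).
Compute the real Fourier coefficients first: a_7 = 0, b_7 = 2/(7·π).
Then c_7 = (a_7 − i·b_7)/2 = -i/(7·π).

Final answer: -i/(7·π)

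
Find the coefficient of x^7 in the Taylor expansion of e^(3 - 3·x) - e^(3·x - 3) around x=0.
Expand to order 7: e^(3 - 3·x) - e^(3·x - 3) = x^7·(-243·e^(3)/560 - 243·e^(-3)/560) + x^6·(-81·e^(-3)/80 + 81·e^(3)/80) + x^5·(-81·e^(3)/40 - 81·e^(-3)/40) + x^4·(-27·e^(-3)/8 + 27·e^(3)/8) + x^3·(-9·e^(3)/2 - 9·e^(-3)/2) + x^2·(-9·e^(-3)/2 + 9·e^(3)/2) + x·(-3·e^(3) - 3·e^(-3)) - e^(-3) + e^(3) + O(x^8).
The coefficient of x^7 is -243·e^(3)/560 - 243·e^(-3)/560.

Final answer: -243·e^(3)/560 - 243·e^(-3)/560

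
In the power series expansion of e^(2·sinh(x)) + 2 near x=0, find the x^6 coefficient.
Expand to order 6: e^(2·sinh(x)) + 2 = 28·x^6/45 + 19·x^5/20 + 4·x^4/3 + 5·x^3/3 + 2·x^2 + 2·x + 3 + O(x^7).
The coefficient of x^6 is 28/45.

Final answer: 28/45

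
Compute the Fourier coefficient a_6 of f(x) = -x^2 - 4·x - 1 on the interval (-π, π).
a_6 = (1/π) ∫_{-π}^{π} f(x)·cos(6x) dx.
Evaluate the integral (use parity and integration by parts as needed): a_6 = -1/9.

Final answer: -1/9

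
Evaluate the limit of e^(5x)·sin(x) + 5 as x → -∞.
Evaluate the dominant behaviour as x → -∞; each term tends to a finite value or vanishes.
Limit = 5.

Final answer: 5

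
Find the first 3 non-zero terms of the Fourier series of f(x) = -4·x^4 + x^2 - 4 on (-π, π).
(-196 + 32·π^2)·cos(x) + (13 - 8·π^2)·cos(2·x) - 4·π^4/5 - 4 + π^2/3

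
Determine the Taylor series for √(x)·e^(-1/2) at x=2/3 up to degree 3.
√(6)·e^(-1/2)/3 + √(6)·e^(-1/2)·(x - 2/3)/4 - 3·√(6)·e^(-1/2)·(x - 2/3)^2/32 + 9·√(6)·e^(-1/2)·(x - 2/3)^3/128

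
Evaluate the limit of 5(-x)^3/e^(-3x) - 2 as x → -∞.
The quotient is an ∞/∞ indeterminate form as x → -∞.
Compare growth rates of the dominant terms (exponentials ≫ polynomials ≫ logarithms), or apply L'Hôpital's rule; the quotient → 0.
Adding the constant: 0 - 2 = -2. Limit = -2.

Final answer: -2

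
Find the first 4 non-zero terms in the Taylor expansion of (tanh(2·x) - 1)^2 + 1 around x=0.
16·x^3/3 + 4·x^2 - 4·x + 2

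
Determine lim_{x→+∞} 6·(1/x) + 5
Evaluate the dominant behaviour as x → +∞; each term tends to a finite value or vanishes.
Limit = 5.

Final answer: 5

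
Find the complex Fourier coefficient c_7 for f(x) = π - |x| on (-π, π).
Compute the real Fourier coefficients first: a_7 = 4/(49·π), b_7 = 0.
Then c_7 = (a_7 − i·b_7)/2 = 2/(49·π).

Final answer: 2/(49·π)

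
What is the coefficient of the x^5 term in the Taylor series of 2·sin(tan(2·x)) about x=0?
Expand to order 5: 2·sin(tan(2·x)) = -8·x^5/5 + 8·x^3/3 + 4·x + O(x^6).
The coefficient of x^5 is -8/5.

Final answer: -8/5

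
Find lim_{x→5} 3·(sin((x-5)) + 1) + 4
Direct substitution at x = 5 gives 7.

Final answer: 7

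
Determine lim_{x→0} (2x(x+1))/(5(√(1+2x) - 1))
Both numerator and denominator → 0 as x → 0; this is a 0/0 indeterminate form.
Expand each to leading order near x = 0: numerator ~ 2·x, denominator ~ 5·x.
The limit of the ratio is 2/5.

Final answer: 2/5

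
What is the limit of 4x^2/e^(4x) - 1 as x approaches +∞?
The quotient is an ∞/∞ indeterminate form as x → +∞.
The exponential denominator e^(4x) dominates the polynomial numerator (e^x ≫ x^2 as x → ∞), so the quotient → 0.
Adding the constant: 0 - 1 = -1. Limit = -1.

Final answer: -1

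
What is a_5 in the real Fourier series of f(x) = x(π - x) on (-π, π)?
a_5 = (1/π) ∫_{-π}^{π} f(x)·cos(5x) dx.
Evaluate the integral (use parity and integration by parts as needed): a_5 = 4/25.

Final answer: 4/25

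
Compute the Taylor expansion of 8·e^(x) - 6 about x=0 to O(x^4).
4·x^3/3 + 4·x^2 + 8·x + 2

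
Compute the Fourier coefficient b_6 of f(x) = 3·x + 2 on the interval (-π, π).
b_6 = (1/π) ∫_{-π}^{π} f(x)·sin(6x) dx.
Evaluate the integral (use parity and integration by parts as needed): b_6 = -1.

Final answer: -1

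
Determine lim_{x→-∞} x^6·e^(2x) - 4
The product is a 0·∞ indeterminate form at x → -∞.
Rewrite the product as x^6 / e^(-2x) (an ∞/∞ form) and apply L'Hôpital, or use the standard hierarchy e^(2|x|) ≫ |x^6| as x → -∞.
The indeterminate product → 0, so the limit = -4.

Final answer: -4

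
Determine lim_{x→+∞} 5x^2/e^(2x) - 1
The quotient is an ∞/∞ indeterminate form as x → +∞.
The exponential denominator e^(2x) dominates the polynomial numerator (e^x ≫ x^2 as x → ∞), so the quotient → 0.
Adding the constant: 0 - 1 = -1. Limit = -1.

Final answer: -1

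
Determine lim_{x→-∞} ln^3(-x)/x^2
This is an ∞/∞ indeterminate form as x → -∞.
Compare growth rates of the dominant terms (exponentials ≫ polynomials ≫ logarithms), or apply L'Hôpital's rule; the quotient → 0.
Limit = 0.

Final answer: 0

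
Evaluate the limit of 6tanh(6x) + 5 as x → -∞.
Evaluate the dominant behaviour as x → -∞; each term tends to a finite value or vanishes.
Limit = -1.

Final answer: -1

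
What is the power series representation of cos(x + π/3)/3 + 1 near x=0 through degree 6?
-x^6/4320 - √(3)·x^5/720 + x^4/144 + √(3)·x^3/36 - x^2/12 - √(3)·x/6 + 7/6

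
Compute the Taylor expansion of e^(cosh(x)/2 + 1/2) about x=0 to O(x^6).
5·e·x^4/96 + e·x^2/4 + e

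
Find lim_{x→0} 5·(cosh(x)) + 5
Direct substitution at x = 0 gives 10.

Final answer: 10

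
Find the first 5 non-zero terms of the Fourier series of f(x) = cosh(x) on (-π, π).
-cos(x)·sinh(π)/π + 2·cos(2·x)·sinh(π)/(5·π) - cos(3·x)·sinh(π)/(5·π) + 2·cos(4·x)·sinh(π)/(17·π) + sinh(π)/π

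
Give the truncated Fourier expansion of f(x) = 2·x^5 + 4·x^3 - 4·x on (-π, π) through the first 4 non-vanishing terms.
(-72·π^2 + 4·π^4 + 424)·sin(x) + (-2·π^4 - 5 + 6·π^2)·sin(2·x) + (-8·π^2/27 - 200/81 + 4·π^4/3)·sin(3·x) + (-π^4 - 3·π^2/4 + 73/32)·sin(4·x)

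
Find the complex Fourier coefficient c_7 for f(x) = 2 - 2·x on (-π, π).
Compute the real Fourier coefficients first: a_7 = 0, b_7 = -4/7.
Then c_7 = (a_7 − i·b_7)/2 = 2·i/7.

Final answer: 2·i/7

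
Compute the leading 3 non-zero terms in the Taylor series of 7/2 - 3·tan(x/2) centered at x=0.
-x^3/8 - 3·x/2 + 7/2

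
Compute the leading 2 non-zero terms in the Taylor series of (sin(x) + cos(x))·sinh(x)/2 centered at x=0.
x^2/2 + x/2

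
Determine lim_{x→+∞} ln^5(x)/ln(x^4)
This is an ∞/∞ indeterminate form as x → +∞.
Write ln(x^4) = 4·ln(x), reducing the quotient to ln^4(x)/4 → ∞.
Limit = ∞.

Final answer: ∞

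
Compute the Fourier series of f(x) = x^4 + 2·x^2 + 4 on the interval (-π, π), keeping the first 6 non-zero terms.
(40 - 8·π^2)·cos(x) + (-1 + 2·π^2)·cos(2·x) + (-8·π^2/9 - 8/27)·cos(3·x) + (5/16 + π^2/2)·cos(4·x) + (-8·π^2/25 - 152/625)·cos(5·x) + 4 + 2·π^2/3 + π^4/5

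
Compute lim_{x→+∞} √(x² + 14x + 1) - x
As x → +∞: multiply by the conjugate to get (14x+1)/(√(x²+14x+1)+x); the denominator ~ 2x, so the limit is 14/2 = 7.
Limit = 7.

Final answer: 7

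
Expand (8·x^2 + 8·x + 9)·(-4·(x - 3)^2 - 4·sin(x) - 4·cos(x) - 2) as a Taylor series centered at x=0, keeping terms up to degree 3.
150·x^3 - 194·x^2 - 156·x - 378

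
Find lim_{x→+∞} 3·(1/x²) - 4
Evaluate the dominant behaviour as x → +∞; each term tends to a finite value or vanishes.
Limit = -4.

Final answer: -4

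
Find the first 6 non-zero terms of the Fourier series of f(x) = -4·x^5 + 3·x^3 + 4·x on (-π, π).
(-988 - 8·π^4 + 166·π^2)·sin(x) + (-23·π^2 + 61/2 + 4·π^4)·sin(2·x) + (-8·π^4/3 - 212/81 + 214·π^2/27)·sin(3·x) + (-4·π^2 - 1/2 + 2·π^4)·sin(4·x) + (-8·π^4/5 + 628/625 + 62·π^2/25)·sin(5·x) + (-47·π^2/27 - 169/162 + 4·π^4/3)·sin(6·x)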